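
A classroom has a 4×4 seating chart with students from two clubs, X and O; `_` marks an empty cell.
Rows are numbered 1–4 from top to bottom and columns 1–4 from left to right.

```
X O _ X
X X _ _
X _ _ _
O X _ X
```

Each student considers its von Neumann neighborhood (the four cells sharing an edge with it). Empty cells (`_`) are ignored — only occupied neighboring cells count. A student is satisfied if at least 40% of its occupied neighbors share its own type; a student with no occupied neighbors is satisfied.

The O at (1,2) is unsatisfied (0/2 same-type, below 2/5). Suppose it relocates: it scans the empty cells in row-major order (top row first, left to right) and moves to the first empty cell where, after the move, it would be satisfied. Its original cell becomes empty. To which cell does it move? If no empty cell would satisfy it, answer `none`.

Vacating (1,2). Empty cells in order:
  (1,3): 0/1 same-type → still unsatisfied.
  (2,3): 0/1 same-type → still unsatisfied.
  (2,4): 0/1 same-type → still unsatisfied.
  (3,2): 0/3 same-type → still unsatisfied.
  (3,3): 0/0 same-type → satisfied — stop here.

(3,3)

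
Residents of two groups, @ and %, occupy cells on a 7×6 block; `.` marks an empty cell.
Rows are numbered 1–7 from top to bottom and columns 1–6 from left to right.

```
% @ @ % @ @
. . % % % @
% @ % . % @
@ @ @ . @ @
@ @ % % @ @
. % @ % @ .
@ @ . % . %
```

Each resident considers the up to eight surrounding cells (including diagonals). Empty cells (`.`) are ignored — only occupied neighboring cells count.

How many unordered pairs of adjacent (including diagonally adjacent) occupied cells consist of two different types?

Scan each occupied cell's neighbors to the right and below (and the two forward diagonals) so each pair is counted once.
Row 1: %(1,1)–@(1,2)≠ @(1,2)–@(1,3)= @(1,2)–%(2,3)≠ @(1,3)–%(1,4)≠ @(1,3)–%(2,3)≠ @(1,3)–%(2,4)≠ %(1,4)–@(1,5)≠ %(1,4)–%(2,4)= %(1,4)–%(2,5)= %(1,4)–%(2,3)= @(1,5)–@(1,6)= @(1,5)–%(2,5)≠ @(1,5)–@(2,6)= @(1,5)–%(2,4)≠ @(1,6)–@(2,6)= @(1,6)–%(2,5)≠  → 9/16 unlike.
Row 2: %(2,3)–%(2,4)= %(2,3)–%(3,3)= %(2,3)–@(3,2)≠ %(2,4)–%(2,5)= %(2,4)–%(3,5)= %(2,4)–%(3,3)= %(2,5)–@(2,6)≠ %(2,5)–%(3,5)= %(2,5)–@(3,6)≠ @(2,6)–@(3,6)= @(2,6)–%(3,5)≠  → 4/11 unlike.
Row 3: %(3,1)–@(3,2)≠ %(3,1)–@(4,1)≠ %(3,1)–@(4,2)≠ @(3,2)–%(3,3)≠ @(3,2)–@(4,2)= @(3,2)–@(4,3)= @(3,2)–@(4,1)= %(3,3)–@(4,3)≠ %(3,3)–@(4,2)≠ %(3,5)–@(3,6)≠ %(3,5)–@(4,5)≠ %(3,5)–@(4,6)≠ @(3,6)–@(4,6)= @(3,6)–@(4,5)=  → 9/14 unlike.
Row 4: @(4,1)–@(4,2)= @(4,1)–@(5,1)= @(4,1)–@(5,2)= @(4,2)–@(4,3)= @(4,2)–@(5,2)= @(4,2)–%(5,3)≠ @(4,2)–@(5,1)= @(4,3)–%(5,3)≠ @(4,3)–%(5,4)≠ @(4,3)–@(5,2)= @(4,5)–@(4,6)= @(4,5)–@(5,5)= @(4,5)–@(5,6)= @(4,5)–%(5,4)≠ @(4,6)–@(5,6)= @(4,6)–@(5,5)=  → 4/16 unlike.
Row 5: @(5,1)–@(5,2)= @(5,1)–%(6,2)≠ @(5,2)–%(5,3)≠ @(5,2)–%(6,2)≠ @(5,2)–@(6,3)= %(5,3)–%(5,4)= %(5,3)–@(6,3)≠ %(5,3)–%(6,4)= %(5,3)–%(6,2)= %(5,4)–@(5,5)≠ %(5,4)–%(6,4)= %(5,4)–@(6,5)≠ %(5,4)–@(6,3)≠ @(5,5)–@(5,6)= @(5,5)–@(6,5)= @(5,5)–%(6,4)≠ @(5,6)–@(6,5)=  → 8/17 unlike.
Row 6: %(6,2)–@(6,3)≠ %(6,2)–@(7,2)≠ %(6,2)–@(7,1)≠ @(6,3)–%(6,4)≠ @(6,3)–%(7,4)≠ @(6,3)–@(7,2)= %(6,4)–@(6,5)≠ %(6,4)–%(7,4)= @(6,5)–%(7,6)≠ @(6,5)–%(7,4)≠  → 8/10 unlike.
Row 7: @(7,1)–@(7,2)=  → 0/1 unlike.
Total adjacent occupied pairs: 85; unlike-type pairs: 42.

42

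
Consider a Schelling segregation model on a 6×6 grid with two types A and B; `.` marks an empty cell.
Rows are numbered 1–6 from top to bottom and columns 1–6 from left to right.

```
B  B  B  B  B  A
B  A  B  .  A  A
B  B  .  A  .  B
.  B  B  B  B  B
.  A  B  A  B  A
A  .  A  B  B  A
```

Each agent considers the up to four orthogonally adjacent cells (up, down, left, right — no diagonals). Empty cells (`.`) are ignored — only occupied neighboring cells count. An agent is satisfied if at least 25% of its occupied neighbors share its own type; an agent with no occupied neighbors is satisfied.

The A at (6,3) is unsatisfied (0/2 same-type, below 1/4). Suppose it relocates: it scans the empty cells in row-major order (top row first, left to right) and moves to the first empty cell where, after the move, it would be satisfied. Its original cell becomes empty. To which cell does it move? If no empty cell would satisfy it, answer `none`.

Vacating (6,3). Empty cells in order:
  (2,4): 2/4 same-type → satisfied — stop here.

(2,4)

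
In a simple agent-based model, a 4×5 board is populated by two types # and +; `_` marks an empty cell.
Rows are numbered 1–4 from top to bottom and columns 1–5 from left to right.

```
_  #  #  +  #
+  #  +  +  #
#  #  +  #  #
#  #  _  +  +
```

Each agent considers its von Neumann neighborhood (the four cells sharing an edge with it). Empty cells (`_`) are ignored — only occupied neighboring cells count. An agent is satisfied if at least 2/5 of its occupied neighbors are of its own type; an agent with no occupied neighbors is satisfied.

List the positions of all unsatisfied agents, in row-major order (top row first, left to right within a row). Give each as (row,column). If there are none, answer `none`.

(1,3), (1,4), (2,1), (3,3), (3,4)

Row 1: (1,2)# 2/2 satisfied · (1,3)# 1/3 not · (1,4)+ 1/3 not · (1,5)# 1/2 satisfied
Row 2: (2,1)+ 0/2 not · (2,2)# 2/4 satisfied · (2,3)+ 2/4 satisfied · (2,4)+ 2/4 satisfied · (2,5)# 2/3 satisfied
Row 3: (3,1)# 2/3 satisfied · (3,2)# 3/4 satisfied · (3,3)+ 1/3 not · (3,4)# 1/4 not · (3,5)# 2/3 satisfied
Row 4: (4,1)# 2/2 satisfied · (4,2)# 2/2 satisfied · (4,4)+ 1/2 satisfied · (4,5)+ 1/2 satisfied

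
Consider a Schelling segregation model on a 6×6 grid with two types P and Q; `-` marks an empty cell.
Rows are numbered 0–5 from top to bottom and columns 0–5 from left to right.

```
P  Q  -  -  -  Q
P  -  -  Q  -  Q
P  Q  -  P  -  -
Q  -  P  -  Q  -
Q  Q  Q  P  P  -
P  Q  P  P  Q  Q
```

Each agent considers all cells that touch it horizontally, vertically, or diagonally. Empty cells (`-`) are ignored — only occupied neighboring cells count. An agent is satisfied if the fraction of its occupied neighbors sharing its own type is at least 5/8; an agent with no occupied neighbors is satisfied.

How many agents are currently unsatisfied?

(0,0)P 1/2 unhappy
(0,1)Q 0/2 unhappy
(0,5)Q 1/1 ok
(1,0)P 2/4 unhappy
(1,3)Q 0/1 unhappy
(1,5)Q 1/1 ok
(2,0)P 1/3 unhappy
(2,1)Q 1/4 unhappy
(2,3)P 1/3 unhappy
(3,0)Q 3/4 ok
(3,2)P 2/5 unhappy
(3,4)Q 0/3 unhappy
(4,0)Q 3/4 ok
(4,1)Q 4/7 unhappy
(4,2)Q 2/6 unhappy
(4,3)P 4/7 unhappy
(4,4)P 2/5 unhappy
(5,0)P 0/3 unhappy
(5,1)Q 3/5 unhappy
(5,2)P 2/5 unhappy
(5,3)P 3/5 unhappy
(5,4)Q 1/4 unhappy
(5,5)Q 1/2 unhappy
Unsatisfied: (0,0), (0,1), (1,0), (1,3), (2,0), (2,1), (2,3), (3,2), (3,4), (4,1), (4,2), (4,3), (4,4), (5,0), (5,1), (5,2), (5,3), (5,4), (5,5) — 19 in total.

19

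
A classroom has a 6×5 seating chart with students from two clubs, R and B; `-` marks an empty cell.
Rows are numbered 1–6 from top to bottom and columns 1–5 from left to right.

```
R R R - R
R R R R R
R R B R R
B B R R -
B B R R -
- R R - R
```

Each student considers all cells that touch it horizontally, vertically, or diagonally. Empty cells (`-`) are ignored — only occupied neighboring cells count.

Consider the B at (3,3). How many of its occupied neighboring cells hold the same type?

Occupied neighbors of (3,3): (2,2)=R, (2,3)=R, (2,4)=R, (3,2)=R, (3,4)=R, (4,2)=B, (4,3)=R, (4,4)=R.
Same type (B): 1 of 8.

1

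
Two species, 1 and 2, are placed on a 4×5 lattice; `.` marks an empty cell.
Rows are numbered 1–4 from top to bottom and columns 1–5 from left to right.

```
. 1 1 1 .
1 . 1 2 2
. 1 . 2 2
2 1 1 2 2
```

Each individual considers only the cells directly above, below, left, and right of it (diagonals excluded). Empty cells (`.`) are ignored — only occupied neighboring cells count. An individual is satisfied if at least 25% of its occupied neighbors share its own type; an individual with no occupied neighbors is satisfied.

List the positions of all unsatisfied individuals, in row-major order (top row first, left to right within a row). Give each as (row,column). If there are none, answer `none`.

(1,2)1 1/1 ✓
(1,3)1 3/3 ✓
(1,4)1 1/2 ✓
(2,1)1 0/0 ✓
(2,3)1 1/2 ✓
(2,4)2 2/4 ✓
(2,5)2 2/2 ✓
(3,2)1 1/1 ✓
(3,4)2 3/3 ✓
(3,5)2 3/3 ✓
(4,1)2 0/1 ✗
(4,2)1 2/3 ✓
(4,3)1 1/2 ✓
(4,4)2 2/3 ✓
(4,5)2 2/2 ✓

(4,1)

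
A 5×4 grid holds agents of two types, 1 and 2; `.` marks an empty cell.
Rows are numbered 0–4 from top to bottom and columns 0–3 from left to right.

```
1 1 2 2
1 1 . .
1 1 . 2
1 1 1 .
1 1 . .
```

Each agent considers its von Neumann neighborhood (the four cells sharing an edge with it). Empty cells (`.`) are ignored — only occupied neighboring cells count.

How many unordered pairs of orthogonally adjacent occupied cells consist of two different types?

Scan each occupied cell's neighbors to the right and below so each pair is counted once.
Row 0: 1(0,0)–1(0,1)= 1(0,0)–1(1,0)= 1(0,1)–2(0,2)≠ 1(0,1)–1(1,1)= 2(0,2)–2(0,3)=  → 1/5 unlike.
Row 1: 1(1,0)–1(1,1)= 1(1,0)–1(2,0)= 1(1,1)–1(2,1)=  → 0/3 unlike.
Row 2: 1(2,0)–1(2,1)= 1(2,0)–1(3,0)= 1(2,1)–1(3,1)=  → 0/3 unlike.
Row 3: 1(3,0)–1(3,1)= 1(3,0)–1(4,0)= 1(3,1)–1(3,2)= 1(3,1)–1(4,1)=  → 0/4 unlike.
Row 4: 1(4,0)–1(4,1)=  → 0/1 unlike.
Total adjacent occupied pairs: 16; unlike-type pairs: 1.

1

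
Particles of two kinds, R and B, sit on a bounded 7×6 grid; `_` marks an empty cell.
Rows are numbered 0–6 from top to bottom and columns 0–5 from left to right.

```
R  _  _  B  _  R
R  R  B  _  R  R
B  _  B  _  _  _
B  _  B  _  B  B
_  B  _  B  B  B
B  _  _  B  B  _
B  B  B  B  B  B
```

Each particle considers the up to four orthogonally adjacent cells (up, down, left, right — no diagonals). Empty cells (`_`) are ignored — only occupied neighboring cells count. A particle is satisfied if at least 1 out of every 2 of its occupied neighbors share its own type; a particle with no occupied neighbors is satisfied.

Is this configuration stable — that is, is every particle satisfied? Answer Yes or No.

(0,0)R 1/1 satisfied
(0,3)B 0/0 satisfied
(0,5)R 1/1 satisfied
(1,0)R 2/3 satisfied
(1,1)R 1/2 satisfied
(1,2)B 1/2 satisfied
(1,4)R 1/1 satisfied
(1,5)R 2/2 satisfied
(2,0)B 1/2 satisfied
(2,2)B 2/2 satisfied
(3,0)B 1/1 satisfied
(3,2)B 1/1 satisfied
(3,4)B 2/2 satisfied
(3,5)B 2/2 satisfied
(4,1)B 0/0 satisfied
(4,3)B 2/2 satisfied
(4,4)B 4/4 satisfied
(4,5)B 2/2 satisfied
(5,0)B 1/1 satisfied
(5,3)B 3/3 satisfied
(5,4)B 3/3 satisfied
(6,0)B 2/2 satisfied
(6,1)B 2/2 satisfied
(6,2)B 2/2 satisfied
(6,3)B 3/3 satisfied
(6,4)B 3/3 satisfied
(6,5)B 1/1 satisfied
All meet the threshold, so the configuration is stable.

Yes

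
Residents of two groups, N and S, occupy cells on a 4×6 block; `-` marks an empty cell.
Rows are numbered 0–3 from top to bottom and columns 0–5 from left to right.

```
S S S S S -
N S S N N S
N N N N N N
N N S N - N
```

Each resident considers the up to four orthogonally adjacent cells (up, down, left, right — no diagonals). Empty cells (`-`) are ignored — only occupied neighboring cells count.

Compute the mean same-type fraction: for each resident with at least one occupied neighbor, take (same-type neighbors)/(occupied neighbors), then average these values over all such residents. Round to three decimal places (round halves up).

Row 0: (0,0)S 1/2 · (0,1)S 3/3 · (0,2)S 3/3 · (0,3)S 2/3 · (0,4)S 1/2
Row 1: (1,0)N 1/3 · (1,1)S 2/4 · (1,2)S 2/4 · (1,3)N 2/4 · (1,4)N 2/4 · (1,5)S 0/2
Row 2: (2,0)N 3/3 · (2,1)N 3/4 · (2,2)N 2/4 · (2,3)N 4/4 · (2,4)N 3/3 · (2,5)N 2/3
Row 3: (3,0)N 2/2 · (3,1)N 2/3 · (3,2)S 0/3 · (3,3)N 1/2 · (3,5)N 1/1
Sum over 22 residents: 1/2 + 3/3 + 3/3 + 2/3 + 1/2 + 1/3 + 2/4 + 2/4 + 2/4 + 2/4 + 0/2 + 3/3 + 3/4 + 2/4 + 4/4 + 3/3 + 2/3 + 2/2 + 2/3 + 0/3 + 1/2 + 1/1 = 169/12; mean = 169/12 ÷ 22 = 169/264 = 0.640151… → 0.640.

0.640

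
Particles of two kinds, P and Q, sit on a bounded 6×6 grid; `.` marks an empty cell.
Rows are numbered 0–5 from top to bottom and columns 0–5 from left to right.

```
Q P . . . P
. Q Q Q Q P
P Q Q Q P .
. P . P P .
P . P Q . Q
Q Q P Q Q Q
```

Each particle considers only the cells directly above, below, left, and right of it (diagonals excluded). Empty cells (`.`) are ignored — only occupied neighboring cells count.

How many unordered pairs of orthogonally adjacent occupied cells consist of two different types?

Scan each occupied cell's neighbors to the right and below so each pair is counted once.
From row 0: 2 unlike of 3 pairs (running 2/3).
From row 1: 2 unlike of 8 pairs (running 4/11).
From row 2: 4 unlike of 7 pairs (running 8/18).
From row 3: 1 unlike of 2 pairs (running 9/20).
From row 4: 2 unlike of 5 pairs (running 11/25).
From row 5: 2 unlike of 5 pairs (running 13/30).
Total adjacent occupied pairs: 30; unlike-type pairs: 13.

13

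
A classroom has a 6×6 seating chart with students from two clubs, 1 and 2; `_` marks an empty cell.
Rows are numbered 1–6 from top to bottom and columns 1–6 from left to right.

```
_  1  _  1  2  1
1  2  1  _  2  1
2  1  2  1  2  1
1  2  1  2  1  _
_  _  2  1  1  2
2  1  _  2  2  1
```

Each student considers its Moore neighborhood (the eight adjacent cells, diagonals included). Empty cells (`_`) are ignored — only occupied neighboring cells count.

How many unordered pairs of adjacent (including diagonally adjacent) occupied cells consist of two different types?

43

Scan each occupied cell's neighbors to the right and below (and the two forward diagonals) so each pair is counted once.
From row 1: 6 unlike of 11 pairs (running 6/11).
From row 2: 9 unlike of 16 pairs (running 15/27).
From row 3: 10 unlike of 19 pairs (running 25/46).
From row 4: 8 unlike of 13 pairs (running 33/59).
From row 5: 8 unlike of 12 pairs (running 41/71).
From row 6: 2 unlike of 3 pairs (running 43/74).
Total adjacent occupied pairs: 74; unlike-type pairs: 43.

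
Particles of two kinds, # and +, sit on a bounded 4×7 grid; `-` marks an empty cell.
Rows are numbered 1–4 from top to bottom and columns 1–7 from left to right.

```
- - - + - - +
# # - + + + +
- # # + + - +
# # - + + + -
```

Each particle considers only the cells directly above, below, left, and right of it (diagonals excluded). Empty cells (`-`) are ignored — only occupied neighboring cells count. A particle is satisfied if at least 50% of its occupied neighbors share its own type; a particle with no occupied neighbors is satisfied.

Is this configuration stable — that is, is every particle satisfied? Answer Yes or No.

(1,4)+ 1/1 ✓
(1,7)+ 1/1 ✓
(2,1)# 1/1 ✓
(2,2)# 2/2 ✓
(2,4)+ 3/3 ✓
(2,5)+ 3/3 ✓
(2,6)+ 2/2 ✓
(2,7)+ 3/3 ✓
(3,2)# 3/3 ✓
(3,3)# 1/2 ✓
(3,4)+ 3/4 ✓
(3,5)+ 3/3 ✓
(3,7)+ 1/1 ✓
(4,1)# 1/1 ✓
(4,2)# 2/2 ✓
(4,4)+ 2/2 ✓
(4,5)+ 3/3 ✓
(4,6)+ 1/1 ✓
All meet the threshold, so the configuration is stable.

Yes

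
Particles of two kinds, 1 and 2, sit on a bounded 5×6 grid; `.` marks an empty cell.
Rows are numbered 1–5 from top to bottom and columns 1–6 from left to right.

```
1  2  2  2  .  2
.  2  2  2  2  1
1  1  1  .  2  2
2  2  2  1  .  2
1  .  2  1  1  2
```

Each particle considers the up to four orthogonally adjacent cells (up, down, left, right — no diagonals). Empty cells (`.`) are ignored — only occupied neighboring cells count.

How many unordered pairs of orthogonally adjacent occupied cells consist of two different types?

13

Scan each occupied cell's neighbors to the right and below so each pair is counted once.
From row 1: 2 unlike of 7 pairs (running 2/7).
From row 2: 4 unlike of 8 pairs (running 6/15).
From row 3: 3 unlike of 7 pairs (running 9/22).
From row 4: 2 unlike of 7 pairs (running 11/29).
From row 5: 2 unlike of 3 pairs (running 13/32).
Total adjacent occupied pairs: 32; unlike-type pairs: 13.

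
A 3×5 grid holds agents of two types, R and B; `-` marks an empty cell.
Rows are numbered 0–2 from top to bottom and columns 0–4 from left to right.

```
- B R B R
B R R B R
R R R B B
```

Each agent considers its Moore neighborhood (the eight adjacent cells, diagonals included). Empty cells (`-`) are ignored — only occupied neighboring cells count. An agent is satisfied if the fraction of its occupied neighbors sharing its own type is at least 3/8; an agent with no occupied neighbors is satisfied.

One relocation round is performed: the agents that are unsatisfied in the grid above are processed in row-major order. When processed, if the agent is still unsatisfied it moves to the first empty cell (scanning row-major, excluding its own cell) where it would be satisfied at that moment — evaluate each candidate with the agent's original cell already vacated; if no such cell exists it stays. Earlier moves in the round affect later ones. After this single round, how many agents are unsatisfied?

1

Initially unsatisfied (in order): (0,1), (0,3), (0,4), (1,0), (1,4).
  (0,1) → (0,0).
  (0,3) → (0,1).
  (0,4): now satisfied by earlier moves; stays.
  (1,0): now satisfied by earlier moves; stays.
  (1,4) → (0,3).
Resulting grid:
B B R R R
B R R B -
R R R B B
Unsatisfied now: (1,3).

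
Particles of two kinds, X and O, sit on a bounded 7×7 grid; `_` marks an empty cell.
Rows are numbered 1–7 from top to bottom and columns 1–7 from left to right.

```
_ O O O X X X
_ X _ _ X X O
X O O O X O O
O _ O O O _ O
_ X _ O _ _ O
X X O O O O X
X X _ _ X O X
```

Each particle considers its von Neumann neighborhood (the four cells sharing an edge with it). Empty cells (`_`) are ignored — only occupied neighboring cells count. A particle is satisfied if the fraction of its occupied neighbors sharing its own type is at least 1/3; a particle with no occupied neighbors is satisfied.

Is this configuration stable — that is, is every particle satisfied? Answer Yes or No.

No

(1,2)O 1/2 ok
(1,3)O 2/2 ok
(1,4)O 1/2 ok
(1,5)X 2/3 ok
(1,6)X 3/3 ok
(1,7)X 1/2 ok
(2,2)X 0/2 unhappy
(2,5)X 3/3 ok
(2,6)X 2/4 ok
(2,7)O 1/3 ok
(3,1)X 0/2 unhappy
(3,2)O 1/3 ok
(3,3)O 3/3 ok
(3,4)O 2/3 ok
(3,5)X 1/4 unhappy
(3,6)O 1/3 ok
(3,7)O 3/3 ok
(4,1)O 0/1 unhappy
(4,3)O 2/2 ok
(4,4)O 4/4 ok
(4,5)O 1/2 ok
(4,7)O 2/2 ok
(5,2)X 1/1 ok
(5,4)O 2/2 ok
(5,7)O 1/2 ok
(6,1)X 2/2 ok
(6,2)X 3/4 ok
(6,3)O 1/2 ok
(6,4)O 3/3 ok
(6,5)O 2/3 ok
(6,6)O 2/3 ok
(6,7)X 1/3 ok
(7,1)X 2/2 ok
(7,2)X 2/2 ok
(7,5)X 0/2 unhappy
(7,6)O 1/3 ok
(7,7)X 1/2 ok
For instance (2,2) has only 0/2 same-type neighbors, below 1/3.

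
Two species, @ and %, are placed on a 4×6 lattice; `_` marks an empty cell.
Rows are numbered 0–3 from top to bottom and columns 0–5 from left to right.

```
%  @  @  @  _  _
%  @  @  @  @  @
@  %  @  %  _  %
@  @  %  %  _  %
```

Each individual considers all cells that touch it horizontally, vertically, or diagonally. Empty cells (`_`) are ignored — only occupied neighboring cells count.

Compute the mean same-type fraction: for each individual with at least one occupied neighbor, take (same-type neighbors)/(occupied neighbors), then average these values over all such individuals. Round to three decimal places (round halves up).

(0,0)% 1/3
(0,1)@ 3/5
(0,2)@ 5/5
(0,3)@ 4/4
(1,0)% 2/5
(1,1)@ 5/8
(1,2)@ 6/8
(1,3)@ 5/6
(1,4)@ 3/5
(1,5)@ 1/2
(2,0)@ 3/5
(2,1)% 2/8
(2,2)@ 4/8
(2,3)% 2/6
(2,5)% 1/3
(3,0)@ 2/3
(3,1)@ 3/5
(3,2)% 3/5
(3,3)% 2/3
(3,5)% 1/1
Sum over 20 individuals: 1/3 + 3/5 + 5/5 + 4/4 + 2/5 + 5/8 + 6/8 + 5/6 + 3/5 + 1/2 + 3/5 + 2/8 + 4/8 + 2/6 + 1/3 + 2/3 + 3/5 + 3/5 + 2/3 + 1/1 = 1463/120; mean = 1463/120 ÷ 20 = 1463/2400 = 0.609583… → 0.610.

0.610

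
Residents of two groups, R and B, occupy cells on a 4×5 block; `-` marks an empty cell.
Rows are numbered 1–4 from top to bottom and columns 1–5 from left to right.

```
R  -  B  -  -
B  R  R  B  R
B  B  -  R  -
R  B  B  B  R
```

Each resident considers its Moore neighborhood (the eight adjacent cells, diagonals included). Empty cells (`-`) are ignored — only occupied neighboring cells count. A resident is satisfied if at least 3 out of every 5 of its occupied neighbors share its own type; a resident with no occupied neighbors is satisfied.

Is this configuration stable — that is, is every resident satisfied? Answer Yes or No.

No

Row 1: (1,1)R 1/2 not · (1,3)B 1/3 not
Row 2: (2,1)B 2/4 not · (2,2)R 2/6 not · (2,3)R 2/5 not · (2,4)B 1/4 not · (2,5)R 1/2 not
Row 3: (3,1)B 3/5 satisfied · (3,2)B 4/7 not · (3,4)R 3/6 not
Row 4: (4,1)R 0/3 not · (4,2)B 3/4 satisfied · (4,3)B 3/4 satisfied · (4,4)B 1/3 not · (4,5)R 1/2 not
For instance (1,1) has only 1/2 same-type neighbors, below 3/5.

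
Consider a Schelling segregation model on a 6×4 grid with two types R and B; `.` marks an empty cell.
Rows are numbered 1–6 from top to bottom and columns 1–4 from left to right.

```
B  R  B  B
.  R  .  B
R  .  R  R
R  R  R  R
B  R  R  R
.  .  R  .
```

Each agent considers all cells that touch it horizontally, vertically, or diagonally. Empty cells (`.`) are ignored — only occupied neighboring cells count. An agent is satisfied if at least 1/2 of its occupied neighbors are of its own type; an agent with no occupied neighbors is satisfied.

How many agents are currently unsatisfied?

3

Row 1: (1,1)B 0/2 ✗ · (1,2)R 1/3 ✗ · (1,3)B 2/4 ✓ · (1,4)B 2/2 ✓
Row 2: (2,2)R 3/5 ✓ · (2,4)B 2/4 ✓
Row 3: (3,1)R 3/3 ✓ · (3,3)R 5/6 ✓ · (3,4)R 3/4 ✓
Row 4: (4,1)R 3/4 ✓ · (4,2)R 6/7 ✓ · (4,3)R 7/7 ✓ · (4,4)R 5/5 ✓
Row 5: (5,1)B 0/3 ✗ · (5,2)R 5/6 ✓ · (5,3)R 6/6 ✓ · (5,4)R 4/4 ✓
Row 6: (6,3)R 3/3 ✓
Unsatisfied: (1,1), (1,2), (5,1) — 3 in total.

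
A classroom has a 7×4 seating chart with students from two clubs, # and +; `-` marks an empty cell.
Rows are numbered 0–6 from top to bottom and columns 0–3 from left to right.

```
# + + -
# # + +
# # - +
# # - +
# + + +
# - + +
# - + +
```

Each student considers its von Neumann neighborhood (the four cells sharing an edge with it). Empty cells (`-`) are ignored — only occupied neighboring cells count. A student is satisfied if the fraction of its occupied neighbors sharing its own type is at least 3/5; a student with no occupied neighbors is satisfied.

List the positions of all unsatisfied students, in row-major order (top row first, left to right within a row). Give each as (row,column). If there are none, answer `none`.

(0,0), (0,1), (1,1), (4,1)

Row 0: (0,0)# 1/2 not · (0,1)+ 1/3 not · (0,2)+ 2/2 satisfied
Row 1: (1,0)# 3/3 satisfied · (1,1)# 2/4 not · (1,2)+ 2/3 satisfied · (1,3)+ 2/2 satisfied
Row 2: (2,0)# 3/3 satisfied · (2,1)# 3/3 satisfied · (2,3)+ 2/2 satisfied
Row 3: (3,0)# 3/3 satisfied · (3,1)# 2/3 satisfied · (3,3)+ 2/2 satisfied
Row 4: (4,0)# 2/3 satisfied · (4,1)+ 1/3 not · (4,2)+ 3/3 satisfied · (4,3)+ 3/3 satisfied
Row 5: (5,0)# 2/2 satisfied · (5,2)+ 3/3 satisfied · (5,3)+ 3/3 satisfied
Row 6: (6,0)# 1/1 satisfied · (6,2)+ 2/2 satisfied · (6,3)+ 2/2 satisfied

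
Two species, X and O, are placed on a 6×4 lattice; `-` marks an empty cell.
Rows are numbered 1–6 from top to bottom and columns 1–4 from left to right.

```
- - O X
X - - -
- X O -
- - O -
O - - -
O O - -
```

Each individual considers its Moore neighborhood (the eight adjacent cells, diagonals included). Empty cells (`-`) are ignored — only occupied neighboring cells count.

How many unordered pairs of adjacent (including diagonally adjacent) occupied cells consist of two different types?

Scan each occupied cell's neighbors to the right and below (and the two forward diagonals) so each pair is counted once.
From row 1: 1 unlike of 1 pairs (running 1/1).
From row 2: 0 unlike of 1 pairs (running 1/2).
From row 3: 2 unlike of 3 pairs (running 3/5).
From row 5: 0 unlike of 2 pairs (running 3/7).
From row 6: 0 unlike of 1 pairs (running 3/8).
Total adjacent occupied pairs: 8; unlike-type pairs: 3.

3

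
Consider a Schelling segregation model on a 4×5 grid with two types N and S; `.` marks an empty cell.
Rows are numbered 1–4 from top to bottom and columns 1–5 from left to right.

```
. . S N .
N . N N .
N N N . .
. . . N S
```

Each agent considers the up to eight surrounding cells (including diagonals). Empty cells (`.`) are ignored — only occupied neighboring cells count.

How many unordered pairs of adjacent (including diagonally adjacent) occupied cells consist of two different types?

4

Scan each occupied cell's neighbors to the right and below (and the two forward diagonals) so each pair is counted once.
Row 1: S(1,3)–N(1,4)≠ S(1,3)–N(2,3)≠ S(1,3)–N(2,4)≠ N(1,4)–N(2,4)= N(1,4)–N(2,3)=  → 3/5 unlike.
Row 2: N(2,1)–N(3,1)= N(2,1)–N(3,2)= N(2,3)–N(2,4)= N(2,3)–N(3,3)= N(2,3)–N(3,2)= N(2,4)–N(3,3)=  → 0/6 unlike.
Row 3: N(3,1)–N(3,2)= N(3,2)–N(3,3)= N(3,3)–N(4,4)=  → 0/3 unlike.
Row 4: N(4,4)–S(4,5)≠  → 1/1 unlike.
Total adjacent occupied pairs: 15; unlike-type pairs: 4.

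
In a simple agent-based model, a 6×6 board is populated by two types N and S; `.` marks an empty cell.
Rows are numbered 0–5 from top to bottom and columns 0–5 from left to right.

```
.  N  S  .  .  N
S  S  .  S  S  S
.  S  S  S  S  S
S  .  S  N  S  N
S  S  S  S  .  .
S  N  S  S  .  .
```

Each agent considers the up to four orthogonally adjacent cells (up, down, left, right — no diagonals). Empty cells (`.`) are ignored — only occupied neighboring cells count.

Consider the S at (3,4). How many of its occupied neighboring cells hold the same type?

1

Occupied neighbors of (3,4): (2,4)=S, (3,3)=N, (3,5)=N.
Same type (S): 1 of 3.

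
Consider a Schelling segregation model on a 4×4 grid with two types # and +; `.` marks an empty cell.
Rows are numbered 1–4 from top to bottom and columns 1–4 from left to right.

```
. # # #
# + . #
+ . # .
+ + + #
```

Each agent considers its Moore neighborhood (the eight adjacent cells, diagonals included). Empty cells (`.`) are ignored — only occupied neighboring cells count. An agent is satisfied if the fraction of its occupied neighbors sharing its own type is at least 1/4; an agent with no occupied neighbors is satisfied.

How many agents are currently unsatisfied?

1

(1,2)# 2/3 ok
(1,3)# 3/4 ok
(1,4)# 2/2 ok
(2,1)# 1/3 ok
(2,2)+ 1/5 unhappy
(2,4)# 3/3 ok
(3,1)+ 3/4 ok
(3,3)# 2/5 ok
(4,1)+ 2/2 ok
(4,2)+ 3/4 ok
(4,3)+ 1/3 ok
(4,4)# 1/2 ok
Unsatisfied: (2,2) — 1 in total.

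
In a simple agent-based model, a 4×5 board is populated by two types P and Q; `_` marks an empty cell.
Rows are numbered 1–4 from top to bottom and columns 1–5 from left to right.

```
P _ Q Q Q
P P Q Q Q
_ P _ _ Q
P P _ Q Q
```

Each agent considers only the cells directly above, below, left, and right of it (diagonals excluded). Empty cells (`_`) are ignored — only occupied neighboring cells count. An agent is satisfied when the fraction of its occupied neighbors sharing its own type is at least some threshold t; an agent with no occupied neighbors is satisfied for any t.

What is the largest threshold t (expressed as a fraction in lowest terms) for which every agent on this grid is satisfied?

(1,1)P 1/1
(1,3)Q 2/2
(1,4)Q 3/3
(1,5)Q 2/2
(2,1)P 2/2
(2,2)P 2/3
(2,3)Q 2/3
(2,4)Q 3/3
(2,5)Q 3/3
(3,2)P 2/2
(3,5)Q 2/2
(4,1)P 1/1
(4,2)P 2/2
(4,4)Q 1/1
(4,5)Q 2/2
The smallest same-type fraction is 2/3 at (2,2), which reduces to 2/3. Any threshold above that leaves this agent unsatisfied.

2/3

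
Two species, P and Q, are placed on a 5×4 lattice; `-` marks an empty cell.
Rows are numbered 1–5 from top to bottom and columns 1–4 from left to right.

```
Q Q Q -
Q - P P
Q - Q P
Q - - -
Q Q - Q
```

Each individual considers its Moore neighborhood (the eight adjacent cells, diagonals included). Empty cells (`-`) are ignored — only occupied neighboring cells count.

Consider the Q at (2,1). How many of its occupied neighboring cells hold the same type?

Occupied neighbors of (2,1): (1,1)=Q, (1,2)=Q, (3,1)=Q.
Same type (Q): 3 of 3.

3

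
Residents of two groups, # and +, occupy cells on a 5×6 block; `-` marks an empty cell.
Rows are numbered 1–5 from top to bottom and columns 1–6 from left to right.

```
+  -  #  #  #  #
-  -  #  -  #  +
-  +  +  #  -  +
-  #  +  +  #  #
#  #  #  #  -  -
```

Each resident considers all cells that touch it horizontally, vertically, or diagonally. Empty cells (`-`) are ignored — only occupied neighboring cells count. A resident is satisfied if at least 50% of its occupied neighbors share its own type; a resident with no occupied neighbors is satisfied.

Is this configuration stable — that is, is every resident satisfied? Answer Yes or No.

Row 1: (1,1)+ 0/0 satisfied · (1,3)# 2/2 satisfied · (1,4)# 4/4 satisfied · (1,5)# 3/4 satisfied · (1,6)# 2/3 satisfied
Row 2: (2,3)# 3/5 satisfied · (2,5)# 4/6 satisfied · (2,6)+ 1/4 not
Row 3: (3,2)+ 2/4 satisfied · (3,3)+ 3/6 satisfied · (3,4)# 3/6 satisfied · (3,6)+ 1/4 not
Row 4: (4,2)# 3/6 satisfied · (4,3)+ 3/8 not · (4,4)+ 2/6 not · (4,5)# 3/5 satisfied · (4,6)# 1/2 satisfied
Row 5: (5,1)# 2/2 satisfied · (5,2)# 3/4 satisfied · (5,3)# 3/5 satisfied · (5,4)# 2/4 satisfied
For instance (2,6) has only 1/4 same-type neighbors, below 1/2.

No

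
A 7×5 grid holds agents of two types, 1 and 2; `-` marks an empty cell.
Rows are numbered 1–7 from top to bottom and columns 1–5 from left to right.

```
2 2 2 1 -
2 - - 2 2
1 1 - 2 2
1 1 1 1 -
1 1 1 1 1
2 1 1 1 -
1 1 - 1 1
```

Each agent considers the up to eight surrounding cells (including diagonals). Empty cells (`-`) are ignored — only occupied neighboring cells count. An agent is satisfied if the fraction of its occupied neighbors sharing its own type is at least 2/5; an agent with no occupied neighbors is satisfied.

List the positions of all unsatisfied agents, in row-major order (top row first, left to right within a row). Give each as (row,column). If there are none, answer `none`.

(1,4), (6,1)

Row 1: (1,1)2 2/2 ✓ · (1,2)2 3/3 ✓ · (1,3)2 2/3 ✓ · (1,4)1 0/3 ✗
Row 2: (2,1)2 2/4 ✓ · (2,4)2 4/5 ✓ · (2,5)2 3/4 ✓
Row 3: (3,1)1 3/4 ✓ · (3,2)1 4/5 ✓ · (3,4)2 3/5 ✓ · (3,5)2 3/4 ✓
Row 4: (4,1)1 5/5 ✓ · (4,2)1 7/7 ✓ · (4,3)1 6/7 ✓ · (4,4)1 4/6 ✓
Row 5: (5,1)1 4/5 ✓ · (5,2)1 7/8 ✓ · (5,3)1 8/8 ✓ · (5,4)1 6/6 ✓ · (5,5)1 3/3 ✓
Row 6: (6,1)2 0/5 ✗ · (6,2)1 6/7 ✓ · (6,3)1 7/7 ✓ · (6,4)1 6/6 ✓
Row 7: (7,1)1 2/3 ✓ · (7,2)1 3/4 ✓ · (7,4)1 3/3 ✓ · (7,5)1 2/2 ✓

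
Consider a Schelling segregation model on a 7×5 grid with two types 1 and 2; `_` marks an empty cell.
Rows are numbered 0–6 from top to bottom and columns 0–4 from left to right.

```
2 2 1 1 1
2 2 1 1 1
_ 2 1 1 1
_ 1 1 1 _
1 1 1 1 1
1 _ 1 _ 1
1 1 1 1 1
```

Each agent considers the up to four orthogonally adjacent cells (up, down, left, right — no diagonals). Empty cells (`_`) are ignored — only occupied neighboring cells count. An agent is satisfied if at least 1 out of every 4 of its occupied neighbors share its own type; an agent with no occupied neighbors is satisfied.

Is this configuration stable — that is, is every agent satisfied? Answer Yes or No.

Row 0: (0,0)2 2/2 ✓ · (0,1)2 2/3 ✓ · (0,2)1 2/3 ✓ · (0,3)1 3/3 ✓ · (0,4)1 2/2 ✓
Row 1: (1,0)2 2/2 ✓ · (1,1)2 3/4 ✓ · (1,2)1 3/4 ✓ · (1,3)1 4/4 ✓ · (1,4)1 3/3 ✓
Row 2: (2,1)2 1/3 ✓ · (2,2)1 3/4 ✓ · (2,3)1 4/4 ✓ · (2,4)1 2/2 ✓
Row 3: (3,1)1 2/3 ✓ · (3,2)1 4/4 ✓ · (3,3)1 3/3 ✓
Row 4: (4,0)1 2/2 ✓ · (4,1)1 3/3 ✓ · (4,2)1 4/4 ✓ · (4,3)1 3/3 ✓ · (4,4)1 2/2 ✓
Row 5: (5,0)1 2/2 ✓ · (5,2)1 2/2 ✓ · (5,4)1 2/2 ✓
Row 6: (6,0)1 2/2 ✓ · (6,1)1 2/2 ✓ · (6,2)1 3/3 ✓ · (6,3)1 2/2 ✓ · (6,4)1 2/2 ✓
All meet the threshold, so the configuration is stable.

Yes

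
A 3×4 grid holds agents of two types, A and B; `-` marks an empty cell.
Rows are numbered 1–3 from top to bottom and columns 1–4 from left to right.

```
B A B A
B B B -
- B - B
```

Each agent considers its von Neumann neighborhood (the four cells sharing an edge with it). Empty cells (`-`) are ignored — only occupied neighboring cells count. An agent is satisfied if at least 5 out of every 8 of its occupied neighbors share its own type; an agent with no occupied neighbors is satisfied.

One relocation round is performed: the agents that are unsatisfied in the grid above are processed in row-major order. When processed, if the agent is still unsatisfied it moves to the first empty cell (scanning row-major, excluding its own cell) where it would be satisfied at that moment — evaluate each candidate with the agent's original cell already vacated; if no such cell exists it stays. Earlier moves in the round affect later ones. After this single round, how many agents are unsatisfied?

Initially unsatisfied (in order): (1,1), (1,2), (1,3), (1,4).
  (1,1) → (2,4).
  (1,2): no empty cell satisfies it; stays.
  (1,3) → (3,1).
  (1,4): no empty cell satisfies it; stays.
Resulting grid:
- A - A
B B B B
B B - B
Unsatisfied now: (1,2), (1,4).

2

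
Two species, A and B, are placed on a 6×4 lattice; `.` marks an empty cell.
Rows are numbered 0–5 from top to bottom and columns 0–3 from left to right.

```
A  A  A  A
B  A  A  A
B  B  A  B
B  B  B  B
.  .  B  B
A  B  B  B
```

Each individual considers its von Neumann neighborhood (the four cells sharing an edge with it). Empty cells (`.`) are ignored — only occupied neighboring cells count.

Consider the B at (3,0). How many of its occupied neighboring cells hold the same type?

Occupied neighbors of (3,0): (2,0)=B, (3,1)=B.
Same type (B): 2 of 2.

2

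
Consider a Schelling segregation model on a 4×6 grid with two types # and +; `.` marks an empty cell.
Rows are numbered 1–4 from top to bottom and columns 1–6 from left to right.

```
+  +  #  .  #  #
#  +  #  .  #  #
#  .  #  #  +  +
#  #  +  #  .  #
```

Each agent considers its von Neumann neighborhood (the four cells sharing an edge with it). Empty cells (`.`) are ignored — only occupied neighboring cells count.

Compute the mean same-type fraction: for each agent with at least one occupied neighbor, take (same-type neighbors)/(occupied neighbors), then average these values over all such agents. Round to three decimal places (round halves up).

0.567

(1,1)+ 1/2
(1,2)+ 2/3
(1,3)# 1/2
(1,5)# 2/2
(1,6)# 2/2
(2,1)# 1/3
(2,2)+ 1/3
(2,3)# 2/3
(2,5)# 2/3
(2,6)# 2/3
(3,1)# 2/2
(3,3)# 2/3
(3,4)# 2/3
(3,5)+ 1/3
(3,6)+ 1/3
(4,1)# 2/2
(4,2)# 1/2
(4,3)+ 0/3
(4,4)# 1/2
(4,6)# 0/1
Sum over 20 agents: 1/2 + 2/3 + 1/2 + 2/2 + 2/2 + 1/3 + 1/3 + 2/3 + 2/3 + 2/3 + 2/2 + 2/3 + 2/3 + 1/3 + 1/3 + 2/2 + 1/2 + 0/3 + 1/2 + 0/1 = 34/3; mean = 34/3 ÷ 20 = 17/30 = 0.566666… → 0.567.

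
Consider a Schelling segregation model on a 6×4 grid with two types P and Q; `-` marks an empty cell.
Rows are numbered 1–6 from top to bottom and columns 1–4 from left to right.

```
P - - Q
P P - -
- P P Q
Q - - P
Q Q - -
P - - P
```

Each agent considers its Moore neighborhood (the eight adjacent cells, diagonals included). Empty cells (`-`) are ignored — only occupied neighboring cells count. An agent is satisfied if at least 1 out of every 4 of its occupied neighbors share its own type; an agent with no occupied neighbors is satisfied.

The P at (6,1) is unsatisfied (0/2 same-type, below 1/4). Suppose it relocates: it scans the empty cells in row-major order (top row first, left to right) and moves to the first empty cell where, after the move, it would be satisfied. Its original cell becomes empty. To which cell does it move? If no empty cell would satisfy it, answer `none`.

(1,2)

Vacating (6,1). Empty cells in order:
  (1,2): 3/3 same-type → satisfied — stop here.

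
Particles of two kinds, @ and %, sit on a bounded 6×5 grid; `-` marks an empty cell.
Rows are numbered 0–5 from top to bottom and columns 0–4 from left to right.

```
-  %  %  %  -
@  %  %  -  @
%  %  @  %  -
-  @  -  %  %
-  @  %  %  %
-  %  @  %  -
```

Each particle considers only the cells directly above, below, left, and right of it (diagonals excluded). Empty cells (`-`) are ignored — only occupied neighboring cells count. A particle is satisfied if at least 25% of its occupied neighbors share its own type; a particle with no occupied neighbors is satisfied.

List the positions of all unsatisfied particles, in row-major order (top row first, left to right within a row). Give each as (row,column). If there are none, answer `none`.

(0,1)% 2/2 satisfied
(0,2)% 3/3 satisfied
(0,3)% 1/1 satisfied
(1,0)@ 0/2 not
(1,1)% 3/4 satisfied
(1,2)% 2/3 satisfied
(1,4)@ 0/0 satisfied
(2,0)% 1/2 satisfied
(2,1)% 2/4 satisfied
(2,2)@ 0/3 not
(2,3)% 1/2 satisfied
(3,1)@ 1/2 satisfied
(3,3)% 3/3 satisfied
(3,4)% 2/2 satisfied
(4,1)@ 1/3 satisfied
(4,2)% 1/3 satisfied
(4,3)% 4/4 satisfied
(4,4)% 2/2 satisfied
(5,1)% 0/2 not
(5,2)@ 0/3 not
(5,3)% 1/2 satisfied

(1,0), (2,2), (5,1), (5,2)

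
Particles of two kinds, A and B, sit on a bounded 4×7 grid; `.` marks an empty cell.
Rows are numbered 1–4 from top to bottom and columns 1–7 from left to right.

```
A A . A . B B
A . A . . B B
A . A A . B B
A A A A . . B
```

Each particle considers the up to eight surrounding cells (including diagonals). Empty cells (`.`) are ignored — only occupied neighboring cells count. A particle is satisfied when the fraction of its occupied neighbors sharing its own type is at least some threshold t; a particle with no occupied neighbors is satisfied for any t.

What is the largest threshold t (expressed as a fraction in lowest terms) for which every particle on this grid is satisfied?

1/1

Row 1: (1,1)A 2/2 · (1,2)A 3/3 · (1,4)A 1/1 · (1,6)B 3/3 · (1,7)B 3/3
Row 2: (2,1)A 3/3 · (2,3)A 4/4 · (2,6)B 5/5 · (2,7)B 5/5
Row 3: (3,1)A 3/3 · (3,3)A 5/5 · (3,4)A 4/4 · (3,6)B 4/4 · (3,7)B 4/4
Row 4: (4,1)A 2/2 · (4,2)A 4/4 · (4,3)A 4/4 · (4,4)A 3/3 · (4,7)B 2/2
The smallest same-type fraction is 2/2 at (1,1), which reduces to 1/1. Any threshold above that leaves this particle unsatisfied.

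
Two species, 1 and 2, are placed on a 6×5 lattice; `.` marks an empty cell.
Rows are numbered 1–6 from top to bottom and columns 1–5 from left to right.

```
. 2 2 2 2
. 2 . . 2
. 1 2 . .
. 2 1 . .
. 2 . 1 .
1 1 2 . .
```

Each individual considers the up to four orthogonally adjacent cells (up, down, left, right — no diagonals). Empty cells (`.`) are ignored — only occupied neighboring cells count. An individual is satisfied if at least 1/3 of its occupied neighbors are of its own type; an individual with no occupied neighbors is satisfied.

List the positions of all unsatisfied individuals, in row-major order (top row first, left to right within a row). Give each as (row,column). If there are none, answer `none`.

(3,2), (3,3), (4,3), (6,3)

(1,2)2 2/2 ok
(1,3)2 2/2 ok
(1,4)2 2/2 ok
(1,5)2 2/2 ok
(2,2)2 1/2 ok
(2,5)2 1/1 ok
(3,2)1 0/3 unhappy
(3,3)2 0/2 unhappy
(4,2)2 1/3 ok
(4,3)1 0/2 unhappy
(5,2)2 1/2 ok
(5,4)1 0/0 ok
(6,1)1 1/1 ok
(6,2)1 1/3 ok
(6,3)2 0/1 unhappy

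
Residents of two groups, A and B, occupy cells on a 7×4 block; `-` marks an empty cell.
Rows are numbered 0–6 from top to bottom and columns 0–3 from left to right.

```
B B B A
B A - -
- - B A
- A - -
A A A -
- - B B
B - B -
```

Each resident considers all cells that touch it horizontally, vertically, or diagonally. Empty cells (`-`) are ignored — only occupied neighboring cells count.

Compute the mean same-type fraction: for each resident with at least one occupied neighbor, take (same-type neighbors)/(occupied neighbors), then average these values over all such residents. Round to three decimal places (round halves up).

0.506

Row 0: (0,0)B 2/3 · (0,1)B 3/4 · (0,2)B 1/3 · (0,3)A 0/1
Row 1: (1,0)B 2/3 · (1,1)A 0/5
Row 2: (2,2)B 0/3 · (2,3)A 0/1
Row 3: (3,1)A 3/4
Row 4: (4,0)A 2/2 · (4,1)A 3/4 · (4,2)A 2/4
Row 5: (5,2)B 2/4 · (5,3)B 2/3
Row 6: (6,0)B — no occupied neighbors · (6,2)B 2/2
Sum over 15 residents: 2/3 + 3/4 + 1/3 + 0/1 + 2/3 + 0/5 + 0/3 + 0/1 + 3/4 + 2/2 + 3/4 + 2/4 + 2/4 + 2/3 + 2/2 = 91/12; mean = 91/12 ÷ 15 = 91/180 = 0.505555… → 0.506.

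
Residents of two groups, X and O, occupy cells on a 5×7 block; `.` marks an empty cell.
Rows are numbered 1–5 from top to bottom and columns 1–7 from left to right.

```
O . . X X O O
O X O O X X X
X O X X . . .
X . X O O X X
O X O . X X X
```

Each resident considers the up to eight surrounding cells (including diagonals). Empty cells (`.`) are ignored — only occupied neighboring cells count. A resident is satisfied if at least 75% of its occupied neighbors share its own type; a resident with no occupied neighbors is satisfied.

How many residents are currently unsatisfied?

24

Row 1: (1,1)O 1/2 unhappy · (1,4)X 2/4 unhappy · (1,5)X 3/5 unhappy · (1,6)O 1/5 unhappy · (1,7)O 1/3 unhappy
Row 2: (2,1)O 2/4 unhappy · (2,2)X 2/6 unhappy · (2,3)O 2/6 unhappy · (2,4)O 1/6 unhappy · (2,5)X 4/6 unhappy · (2,6)X 3/5 unhappy · (2,7)X 1/3 unhappy
Row 3: (3,1)X 2/4 unhappy · (3,2)O 2/7 unhappy · (3,3)X 3/7 unhappy · (3,4)X 3/7 unhappy
Row 4: (4,1)X 2/4 unhappy · (4,3)X 3/6 unhappy · (4,4)O 2/6 unhappy · (4,5)O 1/5 unhappy · (4,6)X 4/5 ok · (4,7)X 3/3 ok
Row 5: (5,1)O 0/2 unhappy · (5,2)X 2/4 unhappy · (5,3)O 1/3 unhappy · (5,5)X 2/4 unhappy · (5,6)X 4/5 ok · (5,7)X 3/3 ok
Unsatisfied: (1,1), (1,4), (1,5), (1,6), (1,7), (2,1), (2,2), (2,3), (2,4), (2,5), (2,6), (2,7), (3,1), (3,2), (3,3), (3,4), (4,1), (4,3), (4,4), (4,5), (5,1), (5,2), (5,3), (5,5) — 24 in total.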